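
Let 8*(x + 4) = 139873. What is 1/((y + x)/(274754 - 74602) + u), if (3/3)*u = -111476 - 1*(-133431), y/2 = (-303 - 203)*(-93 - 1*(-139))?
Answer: 1601216/35154464705 ≈ 4.5548e-5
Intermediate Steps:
x = 139841/8 (x = -4 + (⅛)*139873 = -4 + 139873/8 = 139841/8 ≈ 17480.)
y = -46552 (y = 2*((-303 - 203)*(-93 - 1*(-139))) = 2*(-506*(-93 + 139)) = 2*(-506*46) = 2*(-23276) = -46552)
u = 21955 (u = -111476 - 1*(-133431) = -111476 + 133431 = 21955)
1/((y + x)/(274754 - 74602) + u) = 1/((-46552 + 139841/8)/(274754 - 74602) + 21955) = 1/(-232575/8/200152 + 21955) = 1/(-232575/8*1/200152 + 21955) = 1/(-232575/1601216 + 21955) = 1/(35154464705/1601216) = 1601216/35154464705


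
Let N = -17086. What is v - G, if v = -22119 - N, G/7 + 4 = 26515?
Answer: -190610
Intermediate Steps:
G = 185577 (G = -28 + 7*26515 = -28 + 185605 = 185577)
v = -5033 (v = -22119 - 1*(-17086) = -22119 + 17086 = -5033)
v - G = -5033 - 1*185577 = -5033 - 185577 = -190610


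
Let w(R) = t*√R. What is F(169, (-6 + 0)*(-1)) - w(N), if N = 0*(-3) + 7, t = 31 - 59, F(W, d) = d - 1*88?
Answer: -82 + 28*√7 ≈ -7.9190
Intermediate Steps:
F(W, d) = -88 + d (F(W, d) = d - 88 = -88 + d)
t = -28
N = 7 (N = 0 + 7 = 7)
w(R) = -28*√R
F(169, (-6 + 0)*(-1)) - w(N) = (-88 + (-6 + 0)*(-1)) - (-28)*√7 = (-88 - 6*(-1)) + 28*√7 = (-88 + 6) + 28*√7 = -82 + 28*√7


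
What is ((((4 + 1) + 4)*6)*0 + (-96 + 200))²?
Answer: 10816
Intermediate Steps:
((((4 + 1) + 4)*6)*0 + (-96 + 200))² = (((5 + 4)*6)*0 + 104)² = ((9*6)*0 + 104)² = (54*0 + 104)² = (0 + 104)² = 104² = 10816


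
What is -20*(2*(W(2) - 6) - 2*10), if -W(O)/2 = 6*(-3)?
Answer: -800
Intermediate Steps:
W(O) = 36 (W(O) = -12*(-3) = -2*(-18) = 36)
-20*(2*(W(2) - 6) - 2*10) = -20*(2*(36 - 6) - 2*10) = -20*(2*30 - 20) = -20*(60 - 20) = -20*40 = -800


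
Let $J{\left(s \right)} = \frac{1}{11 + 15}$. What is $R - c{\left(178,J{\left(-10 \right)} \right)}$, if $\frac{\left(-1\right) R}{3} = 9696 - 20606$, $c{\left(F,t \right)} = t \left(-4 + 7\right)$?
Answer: $\frac{850977}{26} \approx 32730.0$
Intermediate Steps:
$J{\left(s \right)} = \frac{1}{26}$
$c{\left(F,t \right)} = 3 t$ ($c{\left(F,t \right)} = t 3 = 3 t$)
$R = 32730$ ($R = - 3 \left(9696 - 20606\right) = \left(-3\right) \left(-10910\right) = 32730$)
$R - c{\left(178,J{\left(-10 \right)} \right)} = 32730 - 3 \cdot \frac{1}{26} = 32730 - \frac{3}{26} = \frac{850977}{26}$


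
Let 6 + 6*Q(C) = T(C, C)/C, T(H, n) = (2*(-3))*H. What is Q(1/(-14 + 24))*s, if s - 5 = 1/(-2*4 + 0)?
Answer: -39/4 ≈ -9.7500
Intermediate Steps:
T(H, n) = -6*H
Q(C) = -2 (Q(C) = -1 + ((-6*C)/C)/6 = -1 + (1/6)*(-6) = -1 - 1 = -2)
s = 39/8 (s = 5 + 1/(-2*4 + 0) = 5 + 1/(-8 + 0) = 5 + 1/(-8) = 5 - 1/8 = 39/8 ≈ 4.8750)
Q(1/(-14 + 24))*s = -2*39/8 = -39/4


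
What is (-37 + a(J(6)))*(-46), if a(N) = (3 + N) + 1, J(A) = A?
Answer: 1242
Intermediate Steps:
a(N) = 4 + N
(-37 + a(J(6)))*(-46) = (-37 + (4 + 6))*(-46) = (-37 + 10)*(-46) = -27*(-46) = 1242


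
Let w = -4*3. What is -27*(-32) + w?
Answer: 852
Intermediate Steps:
w = -12
-27*(-32) + w = -27*(-32) - 12 = 864 - 12 = 852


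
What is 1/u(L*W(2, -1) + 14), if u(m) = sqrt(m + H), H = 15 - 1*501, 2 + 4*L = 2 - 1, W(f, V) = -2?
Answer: -I*sqrt(1886)/943 ≈ -0.046053*I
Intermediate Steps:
L = -1/4 (L = -1/2 + (2 - 1)/4 = -1/2 + (1/4)*1 = -1/2 + 1/4 = -1/4 ≈ -0.25000)
H = -486 (H = 15 - 501 = -486)
u(m) = sqrt(-486 + m) (u(m) = sqrt(m - 486) = sqrt(-486 + m))
1/u(L*W(2, -1) + 14) = 1/(sqrt(-486 + (-1/4*(-2) + 14))) = 1/(sqrt(-486 + (1/2 + 14))) = 1/(sqrt(-486 + 29/2)) = 1/(sqrt(-943/2)) = 1/(I*sqrt(1886)/2) = -I*sqrt(1886)/943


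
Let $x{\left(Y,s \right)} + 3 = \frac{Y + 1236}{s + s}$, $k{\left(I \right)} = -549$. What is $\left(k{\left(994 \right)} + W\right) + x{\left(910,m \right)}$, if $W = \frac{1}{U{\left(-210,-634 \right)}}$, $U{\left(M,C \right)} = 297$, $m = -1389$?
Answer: $- \frac{76011836}{137511} \approx -552.77$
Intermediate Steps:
$x{\left(Y,s \right)} = -3 + \frac{1236 + Y}{2 s}$ ($x{\left(Y,s \right)} = -3 + \frac{Y + 1236}{s + s} = -3 + \frac{1236 + Y}{2 s}$)
$W = \frac{1}{297} \approx 0.003367$
$\left(k{\left(994 \right)} + W\right) + x{\left(910,m \right)} = \left(-549 + \frac{1}{297}\right) + \frac{1236 + 910 - -8334}{2 \left(-1389\right)} = - \frac{163052}{297} + \frac{1}{2} \left(- \frac{1}{1389}\right) \left(1236 + 910 + 8334\right) = - \frac{163052}{297} + \frac{1}{2} \left(- \frac{1}{1389}\right) 10480 = - \frac{163052}{297} - \frac{5240}{1389} = - \frac{76011836}{137511}$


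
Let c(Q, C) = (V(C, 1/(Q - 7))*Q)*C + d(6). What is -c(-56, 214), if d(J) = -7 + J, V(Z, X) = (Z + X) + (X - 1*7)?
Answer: 22322777/9 ≈ 2.4803e+6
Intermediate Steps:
V(Z, X) = -7 + Z + 2*X (V(Z, X) = (X + Z) + (X - 7) = (X + Z) + (-7 + X) = -7 + Z + 2*X)
c(Q, C) = -1 + C*Q*(-7 + C + 2/(-7 + Q)) (c(Q, C) = ((-7 + C + 2/(Q - 7))*Q)*C + (-7 + 6) = ((-7 + C + 2/(-7 + Q))*Q)*C - 1 = (Q*(-7 + C + 2/(-7 + Q)))*C - 1 = C*Q*(-7 + C + 2/(-7 + Q)) - 1 = -1 + C*Q*(-7 + C + 2/(-7 + Q)))
-c(-56, 214) = -(7 - 1*(-56) + 214*(-56)*(2 + (-7 + 214)*(-7 - 56)))/(-7 - 56) = -(7 + 56 + 214*(-56)*(2 + 207*(-63)))/(-63) = -(-1)*(7 + 56 + 214*(-56)*(2 - 13041))/63 = -(-1)*(7 + 56 + 214*(-56)*(-13039))/63 = -(-1)*(7 + 56 + 156259376)/63 = -(-1)*156259439/63 = -1*(-22322777/9) = 22322777/9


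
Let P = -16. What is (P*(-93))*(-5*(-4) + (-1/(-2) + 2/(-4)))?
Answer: 29760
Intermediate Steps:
(P*(-93))*(-5*(-4) + (-1/(-2) + 2/(-4))) = (-16*(-93))*(-5*(-4) + (-1/(-2) + 2/(-4))) = 1488*(20 + (-1*(-½) + 2*(-¼))) = 1488*(20 + (½ - ½)) = 1488*(20 + 0) = 1488*20 = 29760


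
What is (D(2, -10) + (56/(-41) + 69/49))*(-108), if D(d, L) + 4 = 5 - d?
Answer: 207792/2009 ≈ 103.43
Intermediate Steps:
D(d, L) = 1 - d (D(d, L) = -4 + (5 - d) = 1 - d)
(D(2, -10) + (56/(-41) + 69/49))*(-108) = ((1 - 1*2) + (56/(-41) + 69/49))*(-108) = ((1 - 2) + (56*(-1/41) + 69*(1/49)))*(-108) = (-1 + (-56/41 + 69/49))*(-108) = (-1 + 85/2009)*(-108) = -1924/2009*(-108) = 207792/2009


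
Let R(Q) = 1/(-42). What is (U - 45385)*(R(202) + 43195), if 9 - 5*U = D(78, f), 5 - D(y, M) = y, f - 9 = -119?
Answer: -411536075327/210 ≈ -1.9597e+9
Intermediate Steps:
f = -110 (f = 9 - 119 = -110)
D(y, M) = 5 - y
R(Q) = -1/42
U = 82/5 (U = 9/5 - (5 - 1*78)/5 = 9/5 - (5 - 78)/5 = 9/5 - ⅕*(-73) = 9/5 + 73/5 = 82/5 ≈ 16.400)
(U - 45385)*(R(202) + 43195) = (82/5 - 45385)*(-1/42 + 43195) = -226843/5*1814189/42 = -411536075327/210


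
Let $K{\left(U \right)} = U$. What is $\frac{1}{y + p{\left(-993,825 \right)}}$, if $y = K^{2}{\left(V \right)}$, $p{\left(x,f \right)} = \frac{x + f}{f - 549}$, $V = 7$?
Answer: $\frac{23}{1113} \approx 0.020665$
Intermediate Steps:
$p{\left(x,f \right)} = \frac{f + x}{-549 + f}$
$y = 49$ ($y = 7^{2} = 49$)
$\frac{1}{y + p{\left(-993,825 \right)}} = \frac{1}{49 + \frac{825 - 993}{-549 + 825}} = \frac{1}{49 + \frac{1}{276} \left(-168\right)} = \frac{1}{49 - \frac{14}{23}} = \frac{1}{\frac{1113}{23}} = \frac{23}{1113}$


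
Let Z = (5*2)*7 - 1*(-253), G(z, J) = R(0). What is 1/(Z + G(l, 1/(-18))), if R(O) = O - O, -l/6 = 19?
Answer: 1/323 ≈ 0.0030960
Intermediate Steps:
l = -114 (l = -6*19 = -114)
R(O) = 0
G(z, J) = 0
Z = 323 (Z = 10*7 + 253 = 70 + 253 = 323)
1/(Z + G(l, 1/(-18))) = 1/(323 + 0) = 1/323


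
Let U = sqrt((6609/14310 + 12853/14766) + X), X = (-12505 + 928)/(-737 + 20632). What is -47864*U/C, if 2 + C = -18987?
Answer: 191456*sqrt(5372966473019855)/6427275855015 ≈ 2.1835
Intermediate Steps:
C = -18989 (C = -2 - 18987 = -18989)
X = -11577/19895 ≈ -0.58191
U = 4*sqrt(5372966473019855)/338473635 (U = sqrt((6609/14310 + 12853/14766) - 11577/19895) = sqrt((6609*(1/14310) + 12853*(1/14766)) - 11577/19895) = sqrt((2203/4770 + 12853/14766) - 11577/19895) = sqrt(7819859/5869485 - 11577/19895) = sqrt(761957104/1015420905) = 4*sqrt(5372966473019855)/338473635 ≈ 0.86625)
-47864*U/C = -47864*(-4*sqrt(5372966473019855)/6427275855015) = -(-191456)*sqrt(5372966473019855)/6427275855015 = 191456*sqrt(5372966473019855)/6427275855015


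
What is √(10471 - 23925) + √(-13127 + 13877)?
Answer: 5*√30 + 31*I*√14 ≈ 27.386 + 115.99*I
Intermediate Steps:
√(10471 - 23925) + √(-13127 + 13877) = √(-13454) + √750 = 31*I*√14 + 5*√30 = 5*√30 + 31*I*√14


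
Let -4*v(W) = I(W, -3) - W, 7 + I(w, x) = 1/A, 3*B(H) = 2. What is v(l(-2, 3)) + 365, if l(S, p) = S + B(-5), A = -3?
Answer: 733/2 ≈ 366.50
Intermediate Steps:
B(H) = ⅔ (B(H) = (⅓)*2 = ⅔)
I(w, x) = -22/3 (I(w, x) = -7 + 1/(-3) = -7 - ⅓ = -22/3)
l(S, p) = ⅔ + S (l(S, p) = S + ⅔ = ⅔ + S)
v(W) = 11/6 + W/4 (v(W) = -(-22/3 - W)/4 = 11/6 + W/4)
v(l(-2, 3)) + 365 = (11/6 + (⅔ - 2)/4) + 365 = (11/6 + (¼)*(-4/3)) + 365 = (11/6 - ⅓) + 365 = 3/2 + 365 = 733/2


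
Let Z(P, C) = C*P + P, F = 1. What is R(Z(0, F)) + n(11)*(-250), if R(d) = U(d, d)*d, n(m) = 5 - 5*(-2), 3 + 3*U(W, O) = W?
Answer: -3750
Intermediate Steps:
U(W, O) = -1 + W/3
Z(P, C) = P + C*P
n(m) = 15 (n(m) = 5 + 10 = 15)
R(d) = d*(-1 + d/3) (R(d) = (-1 + d/3)*d = d*(-1 + d/3))
R(Z(0, F)) + n(11)*(-250) = (0*(1 + 1))*(-3 + 0*(1 + 1))/3 + 15*(-250) = (0*2)*(-3 + 0*2)/3 - 3750 = (⅓)*0*(-3 + 0) - 3750 = (⅓)*0*(-3) - 3750 = 0 - 3750 = -3750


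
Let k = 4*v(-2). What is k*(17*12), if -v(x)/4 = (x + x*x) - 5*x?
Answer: -39168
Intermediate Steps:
v(x) = -4*x² + 16*x (v(x) = -4*((x + x*x) - 5*x) = -4*((x + x²) - 5*x) = -4*(x² - 4*x) = -4*x² + 16*x)
k = -192 (k = 4*(4*(-2)*(4 - 1*(-2))) = 4*(4*(-2)*(4 + 2)) = 4*(4*(-2)*6) = 4*(-48) = -192)
k*(17*12) = -3264*12 = -192*204 = -39168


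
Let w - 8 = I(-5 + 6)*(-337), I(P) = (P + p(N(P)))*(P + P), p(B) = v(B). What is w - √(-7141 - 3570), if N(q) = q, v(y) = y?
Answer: -1340 - I*√10711 ≈ -1340.0 - 103.49*I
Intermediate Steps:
p(B) = B
I(P) = 4*P² (I(P) = (P + P)*(P + P) = (2*P)*(2*P) = 4*P²)
w = -1340 (w = 8 + (4*(-5 + 6)²)*(-337) = 8 + (4*1²)*(-337) = 8 + (4*1)*(-337) = 8 + 4*(-337) = 8 - 1348 = -1340)
w - √(-7141 - 3570) = -1340 - √(-7141 - 3570) = -1340 - √(-10711) = -1340 - I*√10711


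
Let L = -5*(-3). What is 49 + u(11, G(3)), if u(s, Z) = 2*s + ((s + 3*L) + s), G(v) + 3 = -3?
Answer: 138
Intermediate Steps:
L = 15
G(v) = -6 (G(v) = -3 - 3 = -6)
u(s, Z) = 45 + 4*s (u(s, Z) = 2*s + ((s + 3*15) + s) = 2*s + ((s + 45) + s) = 2*s + ((45 + s) + s) = 2*s + (45 + 2*s) = 45 + 4*s)
49 + u(11, G(3)) = 49 + (45 + 4*11) = 49 + (45 + 44) = 49 + 89 = 138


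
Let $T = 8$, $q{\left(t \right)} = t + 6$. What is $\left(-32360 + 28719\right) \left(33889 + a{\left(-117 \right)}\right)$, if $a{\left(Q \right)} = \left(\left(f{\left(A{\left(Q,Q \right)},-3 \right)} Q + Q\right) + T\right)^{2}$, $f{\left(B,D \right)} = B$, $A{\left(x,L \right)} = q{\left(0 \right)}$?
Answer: $-2518152010$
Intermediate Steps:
$q{\left(t \right)} = 6 + t$
$A{\left(x,L \right)} = 6$ ($A{\left(x,L \right)} = 6 + 0 = 6$)
$a{\left(Q \right)} = \left(8 + 7 Q\right)^{2}$ ($a{\left(Q \right)} = \left(\left(6 Q + Q\right) + 8\right)^{2} = \left(7 Q + 8\right)^{2} = \left(8 + 7 Q\right)^{2}$)
$\left(-32360 + 28719\right) \left(33889 + a{\left(-117 \right)}\right) = \left(-32360 + 28719\right) \left(33889 + \left(8 + 7 \left(-117\right)\right)^{2}\right) = - 3641 \left(33889 + \left(8 - 819\right)^{2}\right) = - 3641 \left(33889 + \left(-811\right)^{2}\right) = - 3641 \left(33889 + 657721\right) = \left(-3641\right) 691610 = -2518152010$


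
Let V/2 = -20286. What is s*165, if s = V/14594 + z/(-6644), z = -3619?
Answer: -1625585115/4407388 ≈ -368.83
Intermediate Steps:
V = -40572 (V = 2*(-20286) = -40572)
s = -9852031/4407388 (s = -40572/14594 - 3619/(-6644) = -40572*1/14594 - 3619*(-1/6644) = -20286/7297 + 329/604 = -9852031/4407388 ≈ -2.2353)
s*165 = -9852031/4407388*165 = -1625585115/4407388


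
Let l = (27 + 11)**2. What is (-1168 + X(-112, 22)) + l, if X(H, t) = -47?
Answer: 229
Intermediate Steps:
l = 1444 (l = 38**2 = 1444)
(-1168 + X(-112, 22)) + l = (-1168 - 47) + 1444 = -1215 + 1444 = 229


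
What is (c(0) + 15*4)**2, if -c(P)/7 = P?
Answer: 3600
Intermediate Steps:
c(P) = -7*P
(c(0) + 15*4)**2 = (-7*0 + 15*4)**2 = (0 + 60)**2 = 60**2 = 3600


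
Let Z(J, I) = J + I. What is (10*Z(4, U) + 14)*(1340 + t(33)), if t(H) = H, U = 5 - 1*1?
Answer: 129062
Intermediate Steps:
U = 4 (U = 5 - 1 = 4)
Z(J, I) = I + J
(10*Z(4, U) + 14)*(1340 + t(33)) = (10*(4 + 4) + 14)*(1340 + 33) = (10*8 + 14)*1373 = (80 + 14)*1373 = 94*1373 = 129062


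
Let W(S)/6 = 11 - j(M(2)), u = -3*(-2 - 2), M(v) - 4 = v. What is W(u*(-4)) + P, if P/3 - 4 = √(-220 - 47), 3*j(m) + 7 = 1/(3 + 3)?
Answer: 275/3 + 3*I*√267 ≈ 91.667 + 49.02*I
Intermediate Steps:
M(v) = 4 + v
u = 12 (u = -3*(-4) = 12)
j(m) = -41/18 (j(m) = -7/3 + 1/(3*(3 + 3)) = -7/3 + (⅓)/6 = -7/3 + (⅓)*(⅙) = -7/3 + 1/18 = -41/18)
W(S) = 239/3 (W(S) = 6*(11 - 1*(-41/18)) = 6*(11 + 41/18) = 6*(239/18) = 239/3)
P = 12 + 3*I*√267 (P = 12 + 3*√(-220 - 47) = 12 + 3*√(-267) = 12 + 3*(I*√267) = 12 + 3*I*√267 ≈ 12.0 + 49.02*I)
W(u*(-4)) + P = 239/3 + (12 + 3*I*√267) = 275/3 + 3*I*√267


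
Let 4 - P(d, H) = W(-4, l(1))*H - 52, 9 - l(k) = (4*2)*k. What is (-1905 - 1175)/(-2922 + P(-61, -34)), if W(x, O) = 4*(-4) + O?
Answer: 385/422 ≈ 0.91232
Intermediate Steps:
l(k) = 9 - 8*k (l(k) = 9 - 4*2*k = 9 - 8*k)
W(x, O) = -16 + O
P(d, H) = 56 + 15*H (P(d, H) = 4 - ((-16 + (9 - 8*1))*H - 52) = 4 - ((-16 + (9 - 8))*H - 52) = 4 - ((-16 + 1)*H - 52) = 4 - (-15*H - 52) = 4 - (-52 - 15*H) = 4 + (52 + 15*H) = 56 + 15*H)
(-1905 - 1175)/(-2922 + P(-61, -34)) = (-1905 - 1175)/(-2922 + (56 + 15*(-34))) = -3080/(-2922 + (56 - 510)) = -3080/(-2922 - 454) = -3080/(-3376) = -3080*(-1/3376) = 385/422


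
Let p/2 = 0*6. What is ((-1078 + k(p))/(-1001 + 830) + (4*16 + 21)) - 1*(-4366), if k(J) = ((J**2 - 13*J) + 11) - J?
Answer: 762188/171 ≈ 4457.2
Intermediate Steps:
p = 0 (p = 2*(0*6) = 2*0 = 0)
k(J) = 11 + J**2 - 14*J (k(J) = (11 + J**2 - 13*J) - J = 11 + J**2 - 14*J)
((-1078 + k(p))/(-1001 + 830) + (4*16 + 21)) - 1*(-4366) = ((-1078 + (11 + 0**2 - 14*0))/(-1001 + 830) + (4*16 + 21)) - 1*(-4366) = ((-1078 + (11 + 0 + 0))/(-171) + (64 + 21)) + 4366 = ((-1078 + 11)*(-1/171) + 85) + 4366 = (-1067*(-1/171) + 85) + 4366 = (1067/171 + 85) + 4366 = 15602/171 + 4366 = 762188/171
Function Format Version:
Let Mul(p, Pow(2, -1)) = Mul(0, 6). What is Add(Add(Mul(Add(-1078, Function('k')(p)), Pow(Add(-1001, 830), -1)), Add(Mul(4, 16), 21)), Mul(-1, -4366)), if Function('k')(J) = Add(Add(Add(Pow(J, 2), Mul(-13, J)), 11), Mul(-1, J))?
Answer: Rational(762188, 171) ≈ 4457.2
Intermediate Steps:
p = 0 (p = Mul(2, Mul(0, 6)) = Mul(2, 0) = 0)
Function('k')(J) = Add(11, Pow(J, 2), Mul(-14, J)) (Function('k')(J) = Add(Add(11, Pow(J, 2), Mul(-13, J)), Mul(-1, J)) = Add(11, Pow(J, 2), Mul(-14, J)))
Add(Add(Mul(Add(-1078, Function('k')(p)), Pow(Add(-1001, 830), -1)), Add(Mul(4, 16), 21)), Mul(-1, -4366)) = Add(Add(Mul(Add(-1078, Add(11, Pow(0, 2), Mul(-14, 0))), Pow(Add(-1001, 830), -1)), Add(Mul(4, 16), 21)), Mul(-1, -4366)) = Add(Add(Mul(Add(-1078, Add(11, 0, 0)), Pow(-171, -1)), Add(64, 21)), 4366) = Add(Add(Mul(Add(-1078, 11), Rational(-1, 171)), 85), 4366) = Add(Add(Mul(-1067, Rational(-1, 171)), 85), 4366) = Add(Add(Rational(1067, 171), 85), 4366) = Add(Rational(15602, 171), 4366) = Rational(762188, 171)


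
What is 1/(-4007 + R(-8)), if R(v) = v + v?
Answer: -1/4023 ≈ -0.00024857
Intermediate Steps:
R(v) = 2*v
1/(-4007 + R(-8)) = 1/(-4007 + 2*(-8)) = 1/(-4007 - 16) = 1/(-4023) = -1/4023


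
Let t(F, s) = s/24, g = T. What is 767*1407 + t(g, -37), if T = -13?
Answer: 25900019/24 ≈ 1.0792e+6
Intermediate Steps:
g = -13
t(F, s) = s/24 (t(F, s) = s*(1/24) = s/24)
767*1407 + t(g, -37) = 767*1407 + (1/24)*(-37) = 1079169 - 37/24 = 25900019/24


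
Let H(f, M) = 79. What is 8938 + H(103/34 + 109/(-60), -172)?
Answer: 9017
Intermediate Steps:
8938 + H(103/34 + 109/(-60), -172) = 8938 + 79 = 9017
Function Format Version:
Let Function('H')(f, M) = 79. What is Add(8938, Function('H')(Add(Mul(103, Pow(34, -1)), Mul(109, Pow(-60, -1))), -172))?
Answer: 9017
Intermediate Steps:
Add(8938, Function('H')(Add(Mul(103, Pow(34, -1)), Mul(109, Pow(-60, -1))), -172)) = Add(8938, 79) = 9017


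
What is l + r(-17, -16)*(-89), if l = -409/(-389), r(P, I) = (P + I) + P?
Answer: 1731459/389 ≈ 4451.1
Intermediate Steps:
r(P, I) = I + 2*P (r(P, I) = (I + P) + P = I + 2*P)
l = 409/389 (l = -409*(-1)/389 = -1*(-409/389) = 409/389 ≈ 1.0514)
l + r(-17, -16)*(-89) = 409/389 + (-16 + 2*(-17))*(-89) = 409/389 + (-16 - 34)*(-89) = 409/389 - 50*(-89) = 409/389 + 4450 = 1731459/389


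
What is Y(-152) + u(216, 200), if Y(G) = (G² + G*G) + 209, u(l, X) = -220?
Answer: 46197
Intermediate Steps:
Y(G) = 209 + 2*G² (Y(G) = (G² + G²) + 209 = 2*G² + 209 = 209 + 2*G²)
Y(-152) + u(216, 200) = (209 + 2*(-152)²) - 220 = (209 + 2*23104) - 220 = (209 + 46208) - 220 = 46417 - 220 = 46197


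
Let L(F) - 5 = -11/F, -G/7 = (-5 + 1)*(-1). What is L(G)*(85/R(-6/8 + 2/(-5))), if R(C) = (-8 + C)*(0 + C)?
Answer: 1283500/29463 ≈ 43.563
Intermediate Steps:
R(C) = C*(-8 + C) (R(C) = (-8 + C)*C = C*(-8 + C))
G = -28 (G = -7*(-5 + 1)*(-1) = -(-28)*(-1) = -7*4 = -28)
L(F) = 5 - 11/F
L(G)*(85/R(-6/8 + 2/(-5))) = (5 - 11/(-28))*(85/(((-6/8 + 2/(-5))*(-8 + (-6/8 + 2/(-5)))))) = (5 - 11*(-1/28))*(85/(((-6*⅛ + 2*(-⅕))*(-8 + (-6*⅛ + 2*(-⅕)))))) = (5 + 11/28)*(85/(((-¾ - ⅖)*(-8 + (-¾ - ⅖))))) = 151*(85/((-23*(-8 - 23/20)/20)))/28 = 151*(85/((-23/20*(-183/20))))/28 = 151*(85/(4209/400))/28 = 151*(85*(400/4209))/28 = (151/28)*(34000/4209) = 1283500/29463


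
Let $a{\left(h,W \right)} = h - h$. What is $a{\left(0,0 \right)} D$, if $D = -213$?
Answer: $0$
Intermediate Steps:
$a{\left(h,W \right)} = 0$
$a{\left(0,0 \right)} D = 0 \left(-213\right) = 0$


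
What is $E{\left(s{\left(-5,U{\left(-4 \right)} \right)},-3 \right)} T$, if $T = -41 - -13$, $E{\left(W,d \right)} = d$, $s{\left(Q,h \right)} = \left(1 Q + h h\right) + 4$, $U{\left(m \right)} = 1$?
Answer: $84$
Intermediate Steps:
$s{\left(Q,h \right)} = 4 + Q + h^{2}$ ($s{\left(Q,h \right)} = \left(Q + h^{2}\right) + 4 = 4 + Q + h^{2}$)
$T = -28$ ($T = -41 + 13 = -28$)
$E{\left(s{\left(-5,U{\left(-4 \right)} \right)},-3 \right)} T = \left(-3\right) \left(-28\right) = 84$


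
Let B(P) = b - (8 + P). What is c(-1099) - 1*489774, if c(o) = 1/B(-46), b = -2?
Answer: -17631863/36 ≈ -4.8977e+5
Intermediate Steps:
B(P) = -10 - P (B(P) = -2 - (8 + P) = -2 + (-8 - P) = -10 - P)
c(o) = 1/36 (c(o) = 1/(-10 - 1*(-46)) = 1/(-10 + 46) = 1/36)
c(-1099) - 1*489774 = 1/36 - 1*489774 = 1/36 - 489774 = -17631863/36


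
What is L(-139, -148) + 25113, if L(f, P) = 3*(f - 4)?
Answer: 24684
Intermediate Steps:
L(f, P) = -12 + 3*f (L(f, P) = 3*(-4 + f) = -12 + 3*f)
L(-139, -148) + 25113 = (-12 + 3*(-139)) + 25113 = (-12 - 417) + 25113 = -429 + 25113 = 24684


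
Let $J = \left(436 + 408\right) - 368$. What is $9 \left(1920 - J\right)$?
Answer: $12996$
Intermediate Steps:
$J = 476$ ($J = 844 - 368 = 476$)
$9 \left(1920 - J\right) = 9 \left(1920 - 476\right) = 9 \cdot 1444 = 12996$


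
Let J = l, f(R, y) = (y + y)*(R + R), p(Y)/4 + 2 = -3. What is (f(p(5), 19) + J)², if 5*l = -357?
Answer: 63313849/25 ≈ 2.5326e+6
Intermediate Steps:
l = -357/5 (l = (⅕)*(-357) = -357/5 ≈ -71.400)
p(Y) = -20 (p(Y) = -8 + 4*(-3) = -8 - 12 = -20)
f(R, y) = 4*R*y (f(R, y) = (2*y)*(2*R) = 4*R*y)
J = -357/5 ≈ -71.400
(f(p(5), 19) + J)² = (4*(-20)*19 - 357/5)² = (-1520 - 357/5)² = (-7957/5)² = 63313849/25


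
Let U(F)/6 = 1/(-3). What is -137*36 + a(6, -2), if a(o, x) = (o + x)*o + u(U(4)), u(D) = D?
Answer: -4910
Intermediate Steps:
U(F) = -2 (U(F) = 6/(-3) = 6*(-1/3) = -2)
a(o, x) = -2 + o*(o + x) (a(o, x) = (o + x)*o - 2 = o*(o + x) - 2 = -2 + o*(o + x))
-137*36 + a(6, -2) = -137*36 + (-2 + 6**2 + 6*(-2)) = -4932 + (-2 + 36 - 12) = -4932 + 22 = -4910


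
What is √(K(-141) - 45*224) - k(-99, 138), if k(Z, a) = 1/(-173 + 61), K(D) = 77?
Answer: 1/112 + I*√10003 ≈ 0.0089286 + 100.02*I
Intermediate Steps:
k(Z, a) = -1/112 (k(Z, a) = 1/(-112) = -1/112)
√(K(-141) - 45*224) - k(-99, 138) = √(77 - 45*224) - 1*(-1/112) = √(77 - 10080) + 1/112 = √(-10003) + 1/112 = I*√10003 + 1/112 = 1/112 + I*√10003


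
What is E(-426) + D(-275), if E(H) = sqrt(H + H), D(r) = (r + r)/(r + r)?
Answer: 1 + 2*I*sqrt(213) ≈ 1.0 + 29.189*I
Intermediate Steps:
D(r) = 1 (D(r) = (2*r)/((2*r)) = (2*r)*(1/(2*r)) = 1)
E(H) = sqrt(2)*sqrt(H) (E(H) = sqrt(2*H) = sqrt(2)*sqrt(H))
E(-426) + D(-275) = sqrt(2)*sqrt(-426) + 1 = sqrt(2)*(I*sqrt(426)) + 1 = 2*I*sqrt(213) + 1 = 1 + 2*I*sqrt(213)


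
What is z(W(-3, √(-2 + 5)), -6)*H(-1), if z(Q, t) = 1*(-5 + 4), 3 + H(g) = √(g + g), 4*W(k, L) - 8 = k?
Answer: 3 - I*√2 ≈ 3.0 - 1.4142*I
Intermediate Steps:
W(k, L) = 2 + k/4
H(g) = -3 + √2*√g (H(g) = -3 + √(g + g) = -3 + √(2*g) = -3 + √2*√g)
z(Q, t) = -1 (z(Q, t) = 1*(-1) = -1)
z(W(-3, √(-2 + 5)), -6)*H(-1) = -(-3 + √2*√(-1)) = -(-3 + √2*I) = -(-3 + I*√2) = 3 - I*√2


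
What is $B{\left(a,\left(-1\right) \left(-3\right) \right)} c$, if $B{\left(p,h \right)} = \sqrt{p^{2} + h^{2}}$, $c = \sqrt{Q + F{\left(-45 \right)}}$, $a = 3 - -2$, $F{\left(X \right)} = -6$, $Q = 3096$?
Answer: $2 \sqrt{26265} \approx 324.13$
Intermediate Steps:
$a = 5$ ($a = 3 + 2 = 5$)
$c = \sqrt{3090}$ ($c = \sqrt{3096 - 6} = \sqrt{3090} \approx 55.588$)
$B{\left(p,h \right)} = \sqrt{h^{2} + p^{2}}$
$B{\left(a,\left(-1\right) \left(-3\right) \right)} c = \sqrt{\left(\left(-1\right) \left(-3\right)\right)^{2} + 5^{2}} \sqrt{3090} = \sqrt{3^{2} + 25} \sqrt{3090} = \sqrt{9 + 25} \sqrt{3090} = \sqrt{34} \sqrt{3090} = 2 \sqrt{26265}$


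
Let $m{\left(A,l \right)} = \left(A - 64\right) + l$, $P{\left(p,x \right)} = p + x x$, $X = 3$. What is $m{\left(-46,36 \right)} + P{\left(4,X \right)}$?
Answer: $-61$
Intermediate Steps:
$P{\left(p,x \right)} = p + x^{2}$
$m{\left(A,l \right)} = -64 + A + l$ ($m{\left(A,l \right)} = \left(-64 + A\right) + l = -64 + A + l$)
$m{\left(-46,36 \right)} + P{\left(4,X \right)} = \left(-64 - 46 + 36\right) + \left(4 + 3^{2}\right) = -74 + \left(4 + 9\right) = -74 + 13 = -61$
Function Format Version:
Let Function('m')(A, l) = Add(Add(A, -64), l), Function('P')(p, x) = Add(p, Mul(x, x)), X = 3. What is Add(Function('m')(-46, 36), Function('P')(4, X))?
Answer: -61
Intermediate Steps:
Function('P')(p, x) = Add(p, Pow(x, 2))
Function('m')(A, l) = Add(-64, A, l) (Function('m')(A, l) = Add(Add(-64, A), l) = Add(-64, A, l))
Add(Function('m')(-46, 36), Function('P')(4, X)) = Add(Add(-64, -46, 36), Add(4, Pow(3, 2))) = Add(-74, Add(4, 9)) = Add(-74, 13) = -61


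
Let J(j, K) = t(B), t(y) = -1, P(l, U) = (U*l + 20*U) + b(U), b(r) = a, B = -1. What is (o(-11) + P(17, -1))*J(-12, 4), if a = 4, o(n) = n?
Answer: 44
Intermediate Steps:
b(r) = 4
P(l, U) = 4 + 20*U + U*l (P(l, U) = (U*l + 20*U) + 4 = (20*U + U*l) + 4 = 4 + 20*U + U*l)
J(j, K) = -1
(o(-11) + P(17, -1))*J(-12, 4) = (-11 + (4 + 20*(-1) - 1*17))*(-1) = (-11 + (4 - 20 - 17))*(-1) = (-11 - 33)*(-1) = -44*(-1) = 44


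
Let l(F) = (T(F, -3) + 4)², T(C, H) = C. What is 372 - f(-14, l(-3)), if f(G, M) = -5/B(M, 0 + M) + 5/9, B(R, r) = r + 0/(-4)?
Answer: 3388/9 ≈ 376.44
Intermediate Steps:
l(F) = (4 + F)² (l(F) = (F + 4)² = (4 + F)²)
B(R, r) = r (B(R, r) = r + 0*(-¼) = r + 0 = r)
f(G, M) = 5/9 - 5/M (f(G, M) = -5/(0 + M) + 5/9 = -5/M + 5*(⅑) = -5/M + 5/9 = 5/9 - 5/M)
372 - f(-14, l(-3)) = 372 - (5/9 - 5/(4 - 3)²) = 372 - (5/9 - 5/(1²)) = 372 - (5/9 - 5/1) = 372 - (5/9 - 5*1) = 372 - (5/9 - 5) = 372 - 1*(-40/9) = 372 + 40/9 = 3388/9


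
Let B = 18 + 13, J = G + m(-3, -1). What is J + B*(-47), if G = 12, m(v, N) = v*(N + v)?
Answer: -1433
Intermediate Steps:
J = 24 (J = 12 - 3*(-1 - 3) = 12 - 3*(-4) = 12 + 12 = 24)
B = 31
J + B*(-47) = 24 + 31*(-47) = 24 - 1457 = -1433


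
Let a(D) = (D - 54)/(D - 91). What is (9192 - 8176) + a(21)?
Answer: 71153/70 ≈ 1016.5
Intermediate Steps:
a(D) = (-54 + D)/(-91 + D)
(9192 - 8176) + a(21) = (9192 - 8176) + (-54 + 21)/(-91 + 21) = 1016 - 33/(-70) = 1016 - 1/70*(-33) = 1016 + 33/70 = 71153/70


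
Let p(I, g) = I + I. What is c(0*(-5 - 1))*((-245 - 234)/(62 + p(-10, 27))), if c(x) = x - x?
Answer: 0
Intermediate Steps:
p(I, g) = 2*I
c(x) = 0
c(0*(-5 - 1))*((-245 - 234)/(62 + p(-10, 27))) = 0*((-245 - 234)/(62 + 2*(-10))) = 0*(-479/(62 - 20)) = 0*(-479/42) = 0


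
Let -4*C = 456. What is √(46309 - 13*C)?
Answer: √47791 ≈ 218.61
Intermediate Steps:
C = -114 (C = -¼*456 = -114)
√(46309 - 13*C) = √(46309 - 13*(-114)) = √(46309 + 1482) = √47791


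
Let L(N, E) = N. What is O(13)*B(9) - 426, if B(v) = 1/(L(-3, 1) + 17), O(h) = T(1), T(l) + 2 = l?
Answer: -5965/14 ≈ -426.07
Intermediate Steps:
T(l) = -2 + l
O(h) = -1 (O(h) = -2 + 1 = -1)
B(v) = 1/14 (B(v) = 1/(-3 + 17) = 1/14)
O(13)*B(9) - 426 = -1*1/14 - 426 = -1/14 - 426 = -5965/14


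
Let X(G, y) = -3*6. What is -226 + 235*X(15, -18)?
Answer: -4456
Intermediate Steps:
X(G, y) = -18
-226 + 235*X(15, -18) = -226 + 235*(-18) = -226 - 4230 = -4456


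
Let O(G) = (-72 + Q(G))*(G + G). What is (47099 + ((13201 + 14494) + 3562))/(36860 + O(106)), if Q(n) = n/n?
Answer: 19589/5452 ≈ 3.5930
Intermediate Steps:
Q(n) = 1
O(G) = -142*G (O(G) = (-72 + 1)*(G + G) = -142*G)
(47099 + ((13201 + 14494) + 3562))/(36860 + O(106)) = (47099 + ((13201 + 14494) + 3562))/(36860 - 142*106) = (47099 + (27695 + 3562))/(36860 - 15052) = (47099 + 31257)/21808 = 78356*(1/21808) = 19589/5452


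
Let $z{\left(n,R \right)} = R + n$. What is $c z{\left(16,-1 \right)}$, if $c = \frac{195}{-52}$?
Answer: $- \frac{225}{4} \approx -56.25$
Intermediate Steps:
$c = - \frac{15}{4}$ ($c = 195 \left(- \frac{1}{52}\right) = - \frac{15}{4} \approx -3.75$)
$c z{\left(16,-1 \right)} = - \frac{15 \left(-1 + 16\right)}{4} = \left(- \frac{15}{4}\right) 15 = - \frac{225}{4}$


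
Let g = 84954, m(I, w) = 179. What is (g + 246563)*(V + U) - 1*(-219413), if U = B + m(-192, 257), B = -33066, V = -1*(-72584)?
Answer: 13160449762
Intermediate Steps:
V = 72584
U = -32887 (U = -33066 + 179 = -32887)
(g + 246563)*(V + U) - 1*(-219413) = (84954 + 246563)*(72584 - 32887) - 1*(-219413) = 331517*39697 + 219413 = 13160230349 + 219413 = 13160449762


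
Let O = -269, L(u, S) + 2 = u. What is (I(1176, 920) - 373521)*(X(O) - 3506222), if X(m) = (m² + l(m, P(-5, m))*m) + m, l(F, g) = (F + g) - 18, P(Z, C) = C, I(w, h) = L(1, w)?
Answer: 1226857661452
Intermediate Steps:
L(u, S) = -2 + u
I(w, h) = -1 (I(w, h) = -2 + 1 = -1)
l(F, g) = -18 + F + g
X(m) = m + m² + m*(-18 + 2*m) (X(m) = (m² + (-18 + m + m)*m) + m = (m² + (-18 + 2*m)*m) + m = (m² + m*(-18 + 2*m)) + m = m + m² + m*(-18 + 2*m))
(I(1176, 920) - 373521)*(X(O) - 3506222) = (-1 - 373521)*(-269*(-17 + 3*(-269)) - 3506222) = -373522*(-269*(-17 - 807) - 3506222) = -373522*(-269*(-824) - 3506222) = -373522*(221656 - 3506222) = -373522*(-3284566) = 1226857661452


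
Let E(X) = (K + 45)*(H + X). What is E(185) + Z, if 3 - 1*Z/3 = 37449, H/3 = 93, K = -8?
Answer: -95170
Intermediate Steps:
H = 279 (H = 3*93 = 279)
Z = -112338 (Z = 9 - 3*37449 = 9 - 112347 = -112338)
E(X) = 10323 + 37*X (E(X) = (-8 + 45)*(279 + X) = 37*(279 + X) = 10323 + 37*X)
E(185) + Z = (10323 + 37*185) - 112338 = (10323 + 6845) - 112338 = 17168 - 112338 = -95170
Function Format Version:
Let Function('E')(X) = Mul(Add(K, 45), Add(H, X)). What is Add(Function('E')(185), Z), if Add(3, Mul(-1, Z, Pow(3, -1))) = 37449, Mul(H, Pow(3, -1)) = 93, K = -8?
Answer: -95170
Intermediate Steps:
H = 279 (H = Mul(3, 93) = 279)
Z = -112338 (Z = Add(9, Mul(-3, 37449)) = Add(9, -112347) = -112338)
Function('E')(X) = Add(10323, Mul(37, X)) (Function('E')(X) = Mul(Add(-8, 45), Add(279, X)) = Mul(37, Add(279, X)) = Add(10323, Mul(37, X)))
Add(Function('E')(185), Z) = Add(Add(10323, Mul(37, 185)), -112338) = Add(Add(10323, 6845), -112338) = Add(17168, -112338) = -95170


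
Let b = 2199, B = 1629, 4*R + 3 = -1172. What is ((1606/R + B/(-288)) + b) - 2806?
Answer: -23241443/37600 ≈ -618.12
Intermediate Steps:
R = -1175/4 (R = -¾ + (¼)*(-1172) = -¾ - 293 = -1175/4 ≈ -293.75)
((1606/R + B/(-288)) + b) - 2806 = ((1606/(-1175/4) + 1629/(-288)) + 2199) - 2806 = ((1606*(-4/1175) + 1629*(-1/288)) + 2199) - 2806 = ((-6424/1175 - 181/32) + 2199) - 2806 = (-418243/37600 + 2199) - 2806 = 82264157/37600 - 2806 = -23241443/37600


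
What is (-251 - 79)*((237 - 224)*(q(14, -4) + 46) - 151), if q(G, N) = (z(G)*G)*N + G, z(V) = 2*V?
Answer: 6519150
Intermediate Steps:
q(G, N) = G + 2*N*G² (q(G, N) = ((2*G)*G)*N + G = (2*G²)*N + G = 2*N*G² + G = G + 2*N*G²)
(-251 - 79)*((237 - 224)*(q(14, -4) + 46) - 151) = (-251 - 79)*((237 - 224)*(14*(1 + 2*14*(-4)) + 46) - 151) = -330*(13*(14*(1 - 112) + 46) - 151) = -330*(13*(14*(-111) + 46) - 151) = -330*(13*(-1554 + 46) - 151) = -330*(13*(-1508) - 151) = -330*(-19604 - 151) = -330*(-19755) = 6519150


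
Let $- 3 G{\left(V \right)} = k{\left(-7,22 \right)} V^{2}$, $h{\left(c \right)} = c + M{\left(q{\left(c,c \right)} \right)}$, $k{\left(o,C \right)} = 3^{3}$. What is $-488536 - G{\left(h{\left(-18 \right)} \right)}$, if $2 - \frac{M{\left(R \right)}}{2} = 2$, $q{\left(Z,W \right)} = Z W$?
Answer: $-485620$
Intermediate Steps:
$q{\left(Z,W \right)} = W Z$
$M{\left(R \right)} = 0$ ($M{\left(R \right)} = 4 - 4 = 0$)
$k{\left(o,C \right)} = 27$
$h{\left(c \right)} = c$ ($h{\left(c \right)} = c + 0 = c$)
$G{\left(V \right)} = - 9 V^{2}$ ($G{\left(V \right)} = - \frac{27 V^{2}}{3} = - 9 V^{2}$)
$-488536 - G{\left(h{\left(-18 \right)} \right)} = -488536 - - 9 \left(-18\right)^{2} = -488536 - \left(-9\right) 324 = -488536 - -2916 = -488536 + 2916 = -485620$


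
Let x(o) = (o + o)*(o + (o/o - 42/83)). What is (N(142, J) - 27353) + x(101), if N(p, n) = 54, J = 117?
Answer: -564169/83 ≈ -6797.2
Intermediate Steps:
x(o) = 2*o*(41/83 + o) (x(o) = (2*o)*(o + (1 - 42*1/83)) = (2*o)*(o + (1 - 42/83)) = (2*o)*(o + 41/83) = (2*o)*(41/83 + o) = 2*o*(41/83 + o))
(N(142, J) - 27353) + x(101) = (54 - 27353) + (2/83)*101*(41 + 83*101) = -27299 + (2/83)*101*(41 + 8383) = -27299 + (2/83)*101*8424 = -27299 + 1701648/83 = -564169/83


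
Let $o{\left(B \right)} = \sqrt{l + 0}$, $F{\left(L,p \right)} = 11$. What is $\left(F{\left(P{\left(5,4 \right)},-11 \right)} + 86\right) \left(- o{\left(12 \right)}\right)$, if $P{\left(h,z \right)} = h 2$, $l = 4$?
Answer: $-194$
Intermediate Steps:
$P{\left(h,z \right)} = 2 h$
$o{\left(B \right)} = 2$ ($o{\left(B \right)} = \sqrt{4 + 0} = \sqrt{4} = 2$)
$\left(F{\left(P{\left(5,4 \right)},-11 \right)} + 86\right) \left(- o{\left(12 \right)}\right) = \left(11 + 86\right) \left(\left(-1\right) 2\right) = 97 \left(-2\right) = -194$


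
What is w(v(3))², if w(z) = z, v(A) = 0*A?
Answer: 0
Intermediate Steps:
v(A) = 0
w(v(3))² = 0² = 0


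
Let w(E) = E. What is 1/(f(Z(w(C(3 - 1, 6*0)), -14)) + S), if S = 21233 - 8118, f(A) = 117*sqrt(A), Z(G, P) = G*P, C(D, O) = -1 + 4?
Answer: 13115/172578163 - 117*I*sqrt(42)/172578163 ≈ 7.5995e-5 - 4.3936e-6*I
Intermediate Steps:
C(D, O) = 3
S = 13115
1/(f(Z(w(C(3 - 1, 6*0)), -14)) + S) = 1/(117*sqrt(3*(-14)) + 13115) = 1/(117*sqrt(-42) + 13115) = 1/(117*(I*sqrt(42)) + 13115) = 1/(117*I*sqrt(42) + 13115) = 1/(13115 + 117*I*sqrt(42))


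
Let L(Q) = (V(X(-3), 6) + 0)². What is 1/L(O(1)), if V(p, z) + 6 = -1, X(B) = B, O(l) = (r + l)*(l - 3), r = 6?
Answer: 1/49 ≈ 0.020408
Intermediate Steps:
O(l) = (-3 + l)*(6 + l) (O(l) = (6 + l)*(l - 3) = (6 + l)*(-3 + l) = (-3 + l)*(6 + l))
V(p, z) = -7 (V(p, z) = -6 - 1 = -7)
L(Q) = 49 (L(Q) = (-7 + 0)² = (-7)² = 49)
1/L(O(1)) = 1/49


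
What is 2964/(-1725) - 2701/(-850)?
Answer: 28531/19550 ≈ 1.4594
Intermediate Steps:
2964/(-1725) - 2701/(-850) = 2964*(-1/1725) - 2701*(-1/850) = -988/575 + 2701/850 = 28531/19550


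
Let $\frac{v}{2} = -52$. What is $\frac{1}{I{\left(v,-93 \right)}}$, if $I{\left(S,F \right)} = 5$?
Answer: $\frac{1}{5} \approx 0.2$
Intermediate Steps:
$v = -104$ ($v = 2 \left(-52\right) = -104$)
$\frac{1}{I{\left(v,-93 \right)}} = \frac{1}{5}$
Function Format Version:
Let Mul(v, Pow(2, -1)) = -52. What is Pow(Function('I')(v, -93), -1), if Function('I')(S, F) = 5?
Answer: Rational(1, 5) ≈ 0.20000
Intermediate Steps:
v = -104 (v = Mul(2, -52) = -104)
Pow(Function('I')(v, -93), -1) = Pow(5, -1) = Rational(1, 5)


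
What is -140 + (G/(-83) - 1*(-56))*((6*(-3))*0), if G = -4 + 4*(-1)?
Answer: -140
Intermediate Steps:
G = -8 (G = -4 - 4 = -8)
-140 + (G/(-83) - 1*(-56))*((6*(-3))*0) = -140 + (-8/(-83) - 1*(-56))*((6*(-3))*0) = -140 + (-8*(-1/83) + 56)*(-18*0) = -140 + (8/83 + 56)*0 = -140 + (4656/83)*0 = -140 + 0 = -140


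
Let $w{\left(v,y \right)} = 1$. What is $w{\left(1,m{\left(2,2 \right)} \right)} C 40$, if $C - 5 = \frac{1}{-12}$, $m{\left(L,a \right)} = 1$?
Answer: $\frac{590}{3} \approx 196.67$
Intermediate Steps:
$C = \frac{59}{12}$ ($C = 5 + \frac{1}{-12} = 5 - \frac{1}{12} = \frac{59}{12} \approx 4.9167$)
$w{\left(1,m{\left(2,2 \right)} \right)} C 40 = 1 \cdot \frac{59}{12} \cdot 40 = \frac{59}{12} \cdot 40 = \frac{590}{3}$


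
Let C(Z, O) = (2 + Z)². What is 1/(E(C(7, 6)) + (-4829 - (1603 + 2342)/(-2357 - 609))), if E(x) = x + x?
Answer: -2966/13838377 ≈ -0.00021433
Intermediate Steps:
E(x) = 2*x
1/(E(C(7, 6)) + (-4829 - (1603 + 2342)/(-2357 - 609))) = 1/(2*(2 + 7)² + (-4829 - (1603 + 2342)/(-2357 - 609))) = 1/(2*9² + (-4829 - 3945/(-2966))) = 1/(2*81 + (-4829 - 3945*(-1)/2966)) = 1/(162 + (-4829 - 1*(-3945/2966))) = 1/(162 + (-4829 + 3945/2966)) = 1/(162 - 14318869/2966) = 1/(-13838377/2966) = -2966/13838377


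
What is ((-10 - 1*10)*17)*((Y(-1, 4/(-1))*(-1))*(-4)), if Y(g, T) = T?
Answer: 5440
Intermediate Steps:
((-10 - 1*10)*17)*((Y(-1, 4/(-1))*(-1))*(-4)) = ((-10 - 1*10)*17)*(((4/(-1))*(-1))*(-4)) = ((-10 - 10)*17)*(((4*(-1))*(-1))*(-4)) = (-20*17)*(-4*(-1)*(-4)) = -1360*(-4) = -340*(-16) = 5440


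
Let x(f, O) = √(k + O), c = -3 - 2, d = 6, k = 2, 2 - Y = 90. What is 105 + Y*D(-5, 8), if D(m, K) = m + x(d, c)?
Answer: 545 - 88*I*√3 ≈ 545.0 - 152.42*I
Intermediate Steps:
Y = -88 (Y = 2 - 1*90 = 2 - 90 = -88)
c = -5
x(f, O) = √(2 + O)
D(m, K) = m + I*√3 (D(m, K) = m + √(2 - 5) = m + √(-3) = m + I*√3)
105 + Y*D(-5, 8) = 105 - 88*(-5 + I*√3) = 105 + (440 - 88*I*√3) = 545 - 88*I*√3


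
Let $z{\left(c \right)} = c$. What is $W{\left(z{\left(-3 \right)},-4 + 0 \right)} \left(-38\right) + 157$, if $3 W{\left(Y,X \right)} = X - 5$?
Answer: $271$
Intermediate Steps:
$W{\left(Y,X \right)} = - \frac{5}{3} + \frac{X}{3}$ ($W{\left(Y,X \right)} = \frac{X - 5}{3} = \frac{-5 + X}{3} = - \frac{5}{3} + \frac{X}{3}$)
$W{\left(z{\left(-3 \right)},-4 + 0 \right)} \left(-38\right) + 157 = \left(- \frac{5}{3} + \frac{-4 + 0}{3}\right) \left(-38\right) + 157 = \left(- \frac{5}{3} + \frac{1}{3} \left(-4\right)\right) \left(-38\right) + 157 = \left(- \frac{5}{3} - \frac{4}{3}\right) \left(-38\right) + 157 = \left(-3\right) \left(-38\right) + 157 = 114 + 157 = 271$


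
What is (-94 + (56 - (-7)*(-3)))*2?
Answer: -118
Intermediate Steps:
(-94 + (56 - (-7)*(-3)))*2 = (-94 + (56 - 1*21))*2 = (-94 + (56 - 21))*2 = (-94 + 35)*2 = -59*2 = -118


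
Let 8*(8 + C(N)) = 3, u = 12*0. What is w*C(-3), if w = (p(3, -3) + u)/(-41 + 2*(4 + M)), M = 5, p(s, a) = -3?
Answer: -183/184 ≈ -0.99457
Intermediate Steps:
u = 0
C(N) = -61/8 (C(N) = -8 + (⅛)*3 = -8 + 3/8 = -61/8)
w = 3/23 (w = (-3 + 0)/(-41 + 2*(4 + 5)) = -3/(-41 + 2*9) = -3/(-41 + 18) = -3/(-23) = -3*(-1/23) = 3/23 ≈ 0.13043)
w*C(-3) = (3/23)*(-61/8) = -183/184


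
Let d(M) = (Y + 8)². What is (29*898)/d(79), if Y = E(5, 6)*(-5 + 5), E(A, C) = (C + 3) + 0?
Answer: 13021/32 ≈ 406.91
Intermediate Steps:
E(A, C) = 3 + C (E(A, C) = (3 + C) + 0 = 3 + C)
Y = 0 (Y = (3 + 6)*(-5 + 5) = 9*0 = 0)
d(M) = 64 (d(M) = (0 + 8)² = 8² = 64)
(29*898)/d(79) = (29*898)/64 = 26042*(1/64) = 13021/32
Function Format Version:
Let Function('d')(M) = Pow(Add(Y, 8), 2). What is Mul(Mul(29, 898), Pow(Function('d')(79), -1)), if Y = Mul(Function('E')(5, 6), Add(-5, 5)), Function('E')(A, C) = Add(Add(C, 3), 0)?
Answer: Rational(13021, 32) ≈ 406.91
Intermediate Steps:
Function('E')(A, C) = Add(3, C) (Function('E')(A, C) = Add(Add(3, C), 0) = Add(3, C))
Y = 0 (Y = Mul(Add(3, 6), Add(-5, 5)) = Mul(9, 0) = 0)
Function('d')(M) = 64 (Function('d')(M) = Pow(Add(0, 8), 2) = Pow(8, 2) = 64)
Mul(Mul(29, 898), Pow(Function('d')(79), -1)) = Mul(Mul(29, 898), Pow(64, -1)) = Mul(26042, Rational(1, 64)) = Rational(13021, 32)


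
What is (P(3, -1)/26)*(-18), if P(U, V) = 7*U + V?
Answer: -180/13 ≈ -13.846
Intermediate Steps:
P(U, V) = V + 7*U
(P(3, -1)/26)*(-18) = ((-1 + 7*3)/26)*(-18) = ((-1 + 21)*(1/26))*(-18) = (20*(1/26))*(-18) = (10/13)*(-18) = -180/13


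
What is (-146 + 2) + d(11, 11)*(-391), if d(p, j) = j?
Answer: -4445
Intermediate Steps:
(-146 + 2) + d(11, 11)*(-391) = (-146 + 2) + 11*(-391) = -144 - 4301 = -4445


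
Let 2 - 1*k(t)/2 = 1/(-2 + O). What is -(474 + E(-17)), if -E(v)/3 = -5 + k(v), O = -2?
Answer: -951/2 ≈ -475.50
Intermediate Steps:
k(t) = 9/2 (k(t) = 4 - 2/(-2 - 2) = 4 - 2/(-4) = 4 - 2*(-¼) = 4 + ½ = 9/2)
E(v) = 3/2 (E(v) = -3*(-5 + 9/2) = -3*(-½) = 3/2)
-(474 + E(-17)) = -(474 + 3/2) = -1*951/2 = -951/2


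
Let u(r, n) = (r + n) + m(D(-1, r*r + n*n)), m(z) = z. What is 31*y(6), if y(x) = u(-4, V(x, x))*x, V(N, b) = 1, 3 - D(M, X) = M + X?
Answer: -2976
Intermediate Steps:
D(M, X) = 3 - M - X (D(M, X) = 3 - (M + X) = 3 + (-M - X) = 3 - M - X)
u(r, n) = 4 + n + r - n**2 - r**2 (u(r, n) = (r + n) + (3 - 1*(-1) - (r*r + n*n)) = (n + r) + (3 + 1 - (r**2 + n**2)) = (n + r) + (3 + 1 - (n**2 + r**2)) = (n + r) + (3 + 1 + (-n**2 - r**2)) = (n + r) + (4 - n**2 - r**2) = 4 + n + r - n**2 - r**2)
y(x) = -16*x (y(x) = (4 + 1 - 4 - 1*1**2 - 1*(-4)**2)*x = (4 + 1 - 4 - 1*1 - 1*16)*x = (4 + 1 - 4 - 1 - 16)*x = -16*x)
31*y(6) = 31*(-16*6) = 31*(-96) = -2976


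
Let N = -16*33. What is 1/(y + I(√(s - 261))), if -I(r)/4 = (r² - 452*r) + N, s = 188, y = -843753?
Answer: -841349/708106766873 - 1808*I*√73/708106766873 ≈ -1.1882e-6 - 2.1815e-8*I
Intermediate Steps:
N = -528
I(r) = 2112 - 4*r² + 1808*r (I(r) = -4*((r² - 452*r) - 528) = -4*(-528 + r² - 452*r) = 2112 - 4*r² + 1808*r)
1/(y + I(√(s - 261))) = 1/(-843753 + (2112 - 4*(√(188 - 261))² + 1808*√(188 - 261))) = 1/(-843753 + (2112 - 4*(√(-73))² + 1808*√(-73))) = 1/(-843753 + (2112 - 4*(I*√73)² + 1808*(I*√73))) = 1/(-843753 + (2112 - 4*(-73) + 1808*I*√73)) = 1/(-843753 + (2112 + 292 + 1808*I*√73)) = 1/(-843753 + (2404 + 1808*I*√73)) = 1/(-841349 + 1808*I*√73)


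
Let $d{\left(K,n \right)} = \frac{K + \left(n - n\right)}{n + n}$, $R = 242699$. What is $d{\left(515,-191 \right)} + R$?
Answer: $\frac{92710503}{382} \approx 2.427 \cdot 10^{5}$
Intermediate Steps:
$d{\left(K,n \right)} = \frac{K}{2 n}$ ($d{\left(K,n \right)} = \frac{K + 0}{2 n} = K \frac{1}{2 n} = \frac{K}{2 n}$)
$d{\left(515,-191 \right)} + R = \frac{1}{2} \cdot 515 \frac{1}{-191} + 242699 = \frac{1}{2} \cdot 515 \left(- \frac{1}{191}\right) + 242699 = - \frac{515}{382} + 242699 = \frac{92710503}{382}$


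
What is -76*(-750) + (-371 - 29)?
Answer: 56600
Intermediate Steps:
-76*(-750) + (-371 - 29) = 57000 - 400 = 56600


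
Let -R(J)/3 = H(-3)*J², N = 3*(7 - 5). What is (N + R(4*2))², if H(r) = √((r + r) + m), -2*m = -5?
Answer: -128988 - 1152*I*√14 ≈ -1.2899e+5 - 4310.4*I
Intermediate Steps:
m = 5/2 (m = -½*(-5) = 5/2 ≈ 2.5000)
H(r) = √(5/2 + 2*r) (H(r) = √((r + r) + 5/2) = √(2*r + 5/2) = √(5/2 + 2*r))
N = 6 (N = 3*2 = 6)
R(J) = -3*I*√14*J²/2 (R(J) = -3*√(10 + 8*(-3))/2*J² = -3*√(10 - 24)/2*J² = -3*√(-14)/2*J² = -3*(I*√14)/2*J² = -3*I*√14/2*J² = -3*I*√14*J²/2)
(N + R(4*2))² = (6 - 3*I*√14*(4*2)²/2)² = (6 - 3/2*I*√14*8²)² = (6 - 3/2*I*√14*64)² = (6 - 96*I*√14)²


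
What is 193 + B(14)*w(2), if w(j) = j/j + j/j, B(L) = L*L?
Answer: 585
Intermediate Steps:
B(L) = L**2
w(j) = 2 (w(j) = 1 + 1 = 2)
193 + B(14)*w(2) = 193 + 14**2*2 = 193 + 196*2 = 193 + 392 = 585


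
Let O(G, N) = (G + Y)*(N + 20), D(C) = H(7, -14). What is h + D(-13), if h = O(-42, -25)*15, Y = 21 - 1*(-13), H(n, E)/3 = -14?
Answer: 558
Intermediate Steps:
H(n, E) = -42 (H(n, E) = 3*(-14) = -42)
Y = 34 (Y = 21 + 13 = 34)
D(C) = -42
O(G, N) = (20 + N)*(34 + G) (O(G, N) = (G + 34)*(N + 20) = (34 + G)*(20 + N) = (20 + N)*(34 + G))
h = 600 (h = (680 + 20*(-42) + 34*(-25) - 42*(-25))*15 = (680 - 840 - 850 + 1050)*15 = 40*15 = 600)
h + D(-13) = 600 - 42 = 558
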